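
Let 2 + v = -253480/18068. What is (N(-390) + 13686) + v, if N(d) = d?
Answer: 59985628/4517 ≈ 13280.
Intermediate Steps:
v = -72404/4517 (v = -2 - 253480/18068 = -2 - 253480*1/18068 = -2 - 63370/4517 = -72404/4517 ≈ -16.029)
(N(-390) + 13686) + v = (-390 + 13686) - 72404/4517 = 13296 - 72404/4517 = 59985628/4517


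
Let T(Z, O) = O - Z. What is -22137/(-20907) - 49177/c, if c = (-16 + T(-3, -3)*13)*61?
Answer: 349916417/6801744 ≈ 51.445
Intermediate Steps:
c = -976 (c = (-16 + (-3 - 1*(-3))*13)*61 = (-16 + (-3 + 3)*13)*61 = (-16 + 0*13)*61 = (-16 + 0)*61 = -16*61 = -976)
-22137/(-20907) - 49177/c = -22137/(-20907) - 49177/(-976) = -22137*(-1/20907) - 49177*(-1/976) = 7379/6969 + 49177/976 = 349916417/6801744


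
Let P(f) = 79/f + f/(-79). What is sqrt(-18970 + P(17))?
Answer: I*sqrt(34207227994)/1343 ≈ 137.72*I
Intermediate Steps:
P(f) = 79/f - f/79 (P(f) = 79/f + f*(-1/79) = 79/f - f/79)
sqrt(-18970 + P(17)) = sqrt(-18970 + (79/17 - 1/79*17)) = sqrt(-18970 + (79*(1/17) - 17/79)) = sqrt(-18970 + (79/17 - 17/79)) = sqrt(-18970 + 5952/1343) = sqrt(-25470758/1343) = I*sqrt(34207227994)/1343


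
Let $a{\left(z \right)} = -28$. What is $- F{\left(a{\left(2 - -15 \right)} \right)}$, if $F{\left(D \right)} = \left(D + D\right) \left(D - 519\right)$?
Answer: $-30632$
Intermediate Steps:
$F{\left(D \right)} = 2 D \left(-519 + D\right)$
$- F{\left(a{\left(2 - -15 \right)} \right)} = - 2 \left(-28\right) \left(-519 - 28\right) = - 2 \left(-28\right) \left(-547\right) = \left(-1\right) 30632 = -30632$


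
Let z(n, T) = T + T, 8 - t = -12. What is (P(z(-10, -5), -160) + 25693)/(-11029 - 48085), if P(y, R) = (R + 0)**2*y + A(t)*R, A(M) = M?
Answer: 233507/59114 ≈ 3.9501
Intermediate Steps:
t = 20 (t = 8 - 1*(-12) = 8 + 12 = 20)
z(n, T) = 2*T
P(y, R) = 20*R + y*R**2 (P(y, R) = (R + 0)**2*y + 20*R = R**2*y + 20*R = y*R**2 + 20*R = 20*R + y*R**2)
(P(z(-10, -5), -160) + 25693)/(-11029 - 48085) = (-160*(20 - 320*(-5)) + 25693)/(-11029 - 48085) = (-160*(20 - 160*(-10)) + 25693)/(-59114) = (-160*(20 + 1600) + 25693)*(-1/59114) = (-160*1620 + 25693)*(-1/59114) = (-259200 + 25693)*(-1/59114) = -233507*(-1/59114) = 233507/59114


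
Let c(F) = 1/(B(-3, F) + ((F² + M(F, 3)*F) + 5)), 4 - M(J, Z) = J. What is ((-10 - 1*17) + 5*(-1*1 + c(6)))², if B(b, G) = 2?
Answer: 974169/961 ≈ 1013.7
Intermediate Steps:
M(J, Z) = 4 - J
c(F) = 1/(7 + F² + F*(4 - F)) (c(F) = 1/(2 + ((F² + (4 - F)*F) + 5)) = 1/(2 + ((F² + F*(4 - F)) + 5)) = 1/(2 + (5 + F² + F*(4 - F))) = 1/(7 + F² + F*(4 - F)))
((-10 - 1*17) + 5*(-1*1 + c(6)))² = ((-10 - 1*17) + 5*(-1*1 + 1/(7 + 4*6)))² = ((-10 - 17) + 5*(-1 + 1/(7 + 24)))² = (-27 + 5*(-1 + 1/31))² = (-27 + 5*(-30/31))² = (-27 - 150/31)² = (-987/31)² = 974169/961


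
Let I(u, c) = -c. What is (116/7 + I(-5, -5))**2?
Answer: 22801/49 ≈ 465.33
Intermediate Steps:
(116/7 + I(-5, -5))**2 = (116/7 - 1*(-5))**2 = (116*(1/7) + 5)**2 = (116/7 + 5)**2 = (151/7)**2 = 22801/49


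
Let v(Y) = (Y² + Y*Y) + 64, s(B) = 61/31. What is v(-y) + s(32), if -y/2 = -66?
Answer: 1082333/31 ≈ 34914.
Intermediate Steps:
s(B) = 61/31 (s(B) = 61*(1/31) = 61/31)
y = 132 (y = -2*(-66) = 132)
v(Y) = 64 + 2*Y² (v(Y) = (Y² + Y²) + 64 = 2*Y² + 64 = 64 + 2*Y²)
v(-y) + s(32) = (64 + 2*(-1*132)²) + 61/31 = (64 + 2*(-132)²) + 61/31 = (64 + 2*17424) + 61/31 = (64 + 34848) + 61/31 = 34912 + 61/31 = 1082333/31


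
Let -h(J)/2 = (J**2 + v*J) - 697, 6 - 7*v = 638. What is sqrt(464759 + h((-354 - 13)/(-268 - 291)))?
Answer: sqrt(7139335818279)/3913 ≈ 682.84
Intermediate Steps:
v = -632/7 (v = 6/7 - 1/7*638 = 6/7 - 638/7 = -632/7 ≈ -90.286)
h(J) = 1394 - 2*J**2 + 1264*J/7 (h(J) = -2*((J**2 - 632*J/7) - 697) = -2*(-697 + J**2 - 632*J/7) = 1394 - 2*J**2 + 1264*J/7)
sqrt(464759 + h((-354 - 13)/(-268 - 291))) = sqrt(464759 + (1394 - 2*(-354 - 13)**2/(-268 - 291)**2 + 1264*((-354 - 13)/(-268 - 291))/7)) = sqrt(464759 + (1394 - 2*(-367/(-559))**2 + 1264*(-367/(-559))/7)) = sqrt(464759 + (1394 - 2*(-367*(-1/559))**2 + 1264*(-367*(-1/559))/7)) = sqrt(464759 + (1394 - 2*(367/559)**2 + (1264/7)*(367/559))) = sqrt(464759 + (1394 - 2*134689/312481 + 463888/3913)) = sqrt(464759 + (1394 - 269378/312481 + 463888/3913)) = sqrt(464759 + 3306617344/2187367) = sqrt(1019905116897/2187367) = sqrt(7139335818279)/3913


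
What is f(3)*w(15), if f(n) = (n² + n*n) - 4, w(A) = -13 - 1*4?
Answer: -238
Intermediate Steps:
w(A) = -17 (w(A) = -13 - 4 = -17)
f(n) = -4 + 2*n² (f(n) = (n² + n²) - 4 = 2*n² - 4 = -4 + 2*n²)
f(3)*w(15) = (-4 + 2*3²)*(-17) = (-4 + 2*9)*(-17) = (-4 + 18)*(-17) = 14*(-17) = -238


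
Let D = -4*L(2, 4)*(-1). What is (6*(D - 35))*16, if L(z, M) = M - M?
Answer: -3360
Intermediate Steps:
L(z, M) = 0
D = 0 (D = -4*0*(-1) = 0*(-1) = 0)
(6*(D - 35))*16 = (6*(0 - 35))*16 = (6*(-35))*16 = -210*16 = -3360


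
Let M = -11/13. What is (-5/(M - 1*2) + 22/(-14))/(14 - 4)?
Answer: 24/1295 ≈ 0.018533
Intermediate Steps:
M = -11/13 (M = -11*1/13 = -11/13 ≈ -0.84615)
(-5/(M - 1*2) + 22/(-14))/(14 - 4) = (-5/(-11/13 - 1*2) + 22/(-14))/(14 - 4) = (-5/(-11/13 - 2) + 22*(-1/14))/10 = (-5/(-37/13) - 11/7)*(⅒) = (-5*(-13/37) - 11/7)*(⅒) = (65/37 - 11/7)*(⅒) = (48/259)*(⅒) = 24/1295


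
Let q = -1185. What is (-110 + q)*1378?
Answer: -1784510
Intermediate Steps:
(-110 + q)*1378 = (-110 - 1185)*1378 = -1295*1378 = -1784510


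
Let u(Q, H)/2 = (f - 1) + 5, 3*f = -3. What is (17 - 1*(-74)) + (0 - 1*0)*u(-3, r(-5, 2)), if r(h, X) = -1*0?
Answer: 91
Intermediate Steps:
f = -1 (f = (⅓)*(-3) = -1)
r(h, X) = 0
u(Q, H) = 6 (u(Q, H) = 2*((-1 - 1) + 5) = 2*(-2 + 5) = 2*3 = 6)
(17 - 1*(-74)) + (0 - 1*0)*u(-3, r(-5, 2)) = (17 - 1*(-74)) + (0 - 1*0)*6 = (17 + 74) + (0 + 0)*6 = 91 + 0*6 = 91 + 0 = 91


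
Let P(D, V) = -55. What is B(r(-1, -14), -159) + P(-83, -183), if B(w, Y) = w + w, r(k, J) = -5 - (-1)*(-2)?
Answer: -69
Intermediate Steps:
r(k, J) = -7 (r(k, J) = -5 - 1*2 = -5 - 2 = -7)
B(w, Y) = 2*w
B(r(-1, -14), -159) + P(-83, -183) = 2*(-7) - 55 = -14 - 55 = -69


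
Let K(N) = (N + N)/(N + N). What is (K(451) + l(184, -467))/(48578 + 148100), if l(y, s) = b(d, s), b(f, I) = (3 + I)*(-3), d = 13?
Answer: 1393/196678 ≈ 0.0070826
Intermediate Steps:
b(f, I) = -9 - 3*I
l(y, s) = -9 - 3*s
K(N) = 1 (K(N) = (2*N)/((2*N)) = (2*N)*(1/(2*N)) = 1)
(K(451) + l(184, -467))/(48578 + 148100) = (1 + (-9 - 3*(-467)))/(48578 + 148100) = (1 + (-9 + 1401))/196678 = (1 + 1392)*(1/196678) = 1393*(1/196678) = 1393/196678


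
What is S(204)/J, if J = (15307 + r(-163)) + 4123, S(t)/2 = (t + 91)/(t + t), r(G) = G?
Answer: 295/3930468 ≈ 7.5055e-5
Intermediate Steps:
S(t) = (91 + t)/t (S(t) = 2*((t + 91)/(t + t)) = 2*((91 + t)/((2*t))) = 2*((91 + t)*(1/(2*t))) = 2*((91 + t)/(2*t)) = (91 + t)/t)
J = 19267 (J = (15307 - 163) + 4123 = 15144 + 4123 = 19267)
S(204)/J = ((91 + 204)/204)/19267 = ((1/204)*295)*(1/19267) = (295/204)*(1/19267) = 295/3930468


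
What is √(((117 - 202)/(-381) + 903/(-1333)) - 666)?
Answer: 2*I*√23242548003/11811 ≈ 25.816*I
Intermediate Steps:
√(((117 - 202)/(-381) + 903/(-1333)) - 666) = √((-85*(-1/381) + 903*(-1/1333)) - 666) = √((85/381 - 21/31) - 666) = √(-5366/11811 - 666) = √(-7871492/11811) = 2*I*√23242548003/11811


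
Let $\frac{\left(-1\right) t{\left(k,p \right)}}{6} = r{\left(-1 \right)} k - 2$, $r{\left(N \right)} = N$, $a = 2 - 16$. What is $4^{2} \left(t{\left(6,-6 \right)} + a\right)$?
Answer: $544$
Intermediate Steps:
$a = -14$
$t{\left(k,p \right)} = 12 + 6 k$ ($t{\left(k,p \right)} = - 6 \left(- k - 2\right) = - 6 \left(-2 - k\right) = 12 + 6 k$)
$4^{2} \left(t{\left(6,-6 \right)} + a\right) = 4^{2} \left(\left(12 + 6 \cdot 6\right) - 14\right) = 16 \left(\left(12 + 36\right) - 14\right) = 16 \left(48 - 14\right) = 16 \cdot 34 = 544$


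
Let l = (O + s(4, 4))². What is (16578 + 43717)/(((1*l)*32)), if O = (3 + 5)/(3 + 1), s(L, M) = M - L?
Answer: 60295/128 ≈ 471.05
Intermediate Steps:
O = 2 (O = 8/4 = 8*(¼) = 2)
l = 4 (l = (2 + (4 - 1*4))² = (2 + (4 - 4))² = (2 + 0)² = 2² = 4)
(16578 + 43717)/(((1*l)*32)) = (16578 + 43717)/(((1*4)*32)) = 60295/((4*32)) = 60295/128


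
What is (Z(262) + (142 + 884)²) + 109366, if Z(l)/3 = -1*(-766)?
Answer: 1164340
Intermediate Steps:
Z(l) = 2298 (Z(l) = 3*(-1*(-766)) = 3*766 = 2298)
(Z(262) + (142 + 884)²) + 109366 = (2298 + (142 + 884)²) + 109366 = (2298 + 1026²) + 109366 = (2298 + 1052676) + 109366 = 1054974 + 109366 = 1164340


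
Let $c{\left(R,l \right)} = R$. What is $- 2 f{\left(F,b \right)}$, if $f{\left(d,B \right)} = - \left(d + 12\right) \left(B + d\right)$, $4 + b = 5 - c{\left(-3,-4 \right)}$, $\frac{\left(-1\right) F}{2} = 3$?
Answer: $-24$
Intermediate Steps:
$F = -6$ ($F = \left(-2\right) 3 = -6$)
$b = 4$ ($b = -4 + \left(5 - -3\right) = -4 + \left(5 + 3\right) = -4 + 8 = 4$)
$f{\left(d,B \right)} = - \left(12 + d\right) \left(B + d\right)$
$- 2 f{\left(F,b \right)} = - 2 \left(- \left(-6\right)^{2} - 48 - -72 - 4 \left(-6\right)\right) = - 2 \left(\left(-1\right) 36 - 48 + 72 + 24\right) = - 2 \left(-36 - 48 + 72 + 24\right) = \left(-2\right) 12 = -24$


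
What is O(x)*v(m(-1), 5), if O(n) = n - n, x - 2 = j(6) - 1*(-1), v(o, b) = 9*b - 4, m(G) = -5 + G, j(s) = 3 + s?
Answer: 0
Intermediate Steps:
v(o, b) = -4 + 9*b
x = 12 (x = 2 + ((3 + 6) - 1*(-1)) = 2 + (9 + 1) = 2 + 10 = 12)
O(n) = 0
O(x)*v(m(-1), 5) = 0*(-4 + 9*5) = 0*(-4 + 45) = 0*41 = 0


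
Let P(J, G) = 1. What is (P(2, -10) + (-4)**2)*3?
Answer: 51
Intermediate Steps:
(P(2, -10) + (-4)**2)*3 = (1 + (-4)**2)*3 = (1 + 16)*3 = 17*3 = 51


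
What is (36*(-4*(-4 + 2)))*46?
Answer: 13248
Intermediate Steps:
(36*(-4*(-4 + 2)))*46 = (36*(-4*(-2)))*46 = (36*8)*46 = 288*46 = 13248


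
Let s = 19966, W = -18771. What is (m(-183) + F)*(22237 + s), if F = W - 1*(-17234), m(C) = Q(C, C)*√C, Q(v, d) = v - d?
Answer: -64866011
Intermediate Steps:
m(C) = 0 (m(C) = (C - C)*√C = 0*√C = 0)
F = -1537 (F = -18771 - 1*(-17234) = -18771 + 17234 = -1537)
(m(-183) + F)*(22237 + s) = (0 - 1537)*(22237 + 19966) = -1537*42203 = -64866011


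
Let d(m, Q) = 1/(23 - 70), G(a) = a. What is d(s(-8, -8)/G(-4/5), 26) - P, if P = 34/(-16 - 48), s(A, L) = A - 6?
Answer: 767/1504 ≈ 0.50997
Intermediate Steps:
s(A, L) = -6 + A
d(m, Q) = -1/47 (d(m, Q) = 1/(-47) = -1/47)
P = -17/32 (P = 34/(-64) = -1/64*34 = -17/32 ≈ -0.53125)
d(s(-8, -8)/G(-4/5), 26) - P = -1/47 - 1*(-17/32) = -1/47 + 17/32 = 767/1504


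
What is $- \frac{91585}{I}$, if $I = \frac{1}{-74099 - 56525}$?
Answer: $11963199040$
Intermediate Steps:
$I = - \frac{1}{130624}$ ($I = \frac{1}{-130624} = - \frac{1}{130624} \approx -7.6556 \cdot 10^{-6}$)
$- \frac{91585}{I} = - \frac{91585}{- \frac{1}{130624}} = \left(-91585\right) \left(-130624\right) = 11963199040$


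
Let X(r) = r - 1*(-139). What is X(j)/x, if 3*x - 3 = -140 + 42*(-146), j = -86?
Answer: -159/6269 ≈ -0.025363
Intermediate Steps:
X(r) = 139 + r (X(r) = r + 139 = 139 + r)
x = -6269/3 (x = 1 + (-140 + 42*(-146))/3 = 1 + (-140 - 6132)/3 = 1 + (⅓)*(-6272) = 1 - 6272/3 = -6269/3 ≈ -2089.7)
X(j)/x = (139 - 86)/(-6269/3) = 53*(-3/6269) = -159/6269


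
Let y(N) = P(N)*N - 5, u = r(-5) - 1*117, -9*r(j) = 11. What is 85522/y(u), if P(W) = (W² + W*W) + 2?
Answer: -62345538/2409276301 ≈ -0.025877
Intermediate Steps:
P(W) = 2 + 2*W² (P(W) = (W² + W²) + 2 = 2*W² + 2 = 2 + 2*W²)
r(j) = -11/9 (r(j) = -⅑*11 = -11/9)
u = -1064/9 (u = -11/9 - 1*117 = -11/9 - 117 = -1064/9 ≈ -118.22)
y(N) = -5 + N*(2 + 2*N²) (y(N) = (2 + 2*N²)*N - 5 = N*(2 + 2*N²) - 5 = -5 + N*(2 + 2*N²))
85522/y(u) = 85522/(-5 + 2*(-1064/9)*(1 + (-1064/9)²)) = 85522/(-5 + 2*(-1064/9)*(1 + 1132096/81)) = 85522/(-5 + 2*(-1064/9)*(1132177/81)) = 85522/(-5 - 2409272656/729) = 85522/(-2409276301/729) = 85522*(-729/2409276301) = -62345538/2409276301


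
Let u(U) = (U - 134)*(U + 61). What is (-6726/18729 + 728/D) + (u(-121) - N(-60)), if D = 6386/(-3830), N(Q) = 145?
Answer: 293387589479/19933899 ≈ 14718.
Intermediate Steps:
D = -3193/1915 (D = 6386*(-1/3830) = -3193/1915 ≈ -1.6674)
u(U) = (-134 + U)*(61 + U)
(-6726/18729 + 728/D) + (u(-121) - N(-60)) = (-6726/18729 + 728/(-3193/1915)) + ((-8174 + (-121)² - 73*(-121)) - 1*145) = (-6726*1/18729 + 728*(-1915/3193)) + ((-8174 + 14641 + 8833) - 145) = (-2242/6243 - 1394120/3193) + (15300 - 145) = -8710649866/19933899 + 15155 = 293387589479/19933899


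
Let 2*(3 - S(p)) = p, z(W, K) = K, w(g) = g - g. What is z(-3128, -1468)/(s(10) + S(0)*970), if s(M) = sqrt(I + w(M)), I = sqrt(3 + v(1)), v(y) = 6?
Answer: -1423960/2822699 + 1468*sqrt(3)/8468097 ≈ -0.50417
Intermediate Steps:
w(g) = 0
S(p) = 3 - p/2
I = 3 (I = sqrt(3 + 6) = sqrt(9) = 3)
s(M) = sqrt(3) (s(M) = sqrt(3 + 0) = sqrt(3))
z(-3128, -1468)/(s(10) + S(0)*970) = -1468/(sqrt(3) + (3 - 1/2*0)*970) = -1468/(sqrt(3) + (3 + 0)*970) = -1468/(sqrt(3) + 3*970) = -1468/(sqrt(3) + 2910) = -1468/(2910 + sqrt(3))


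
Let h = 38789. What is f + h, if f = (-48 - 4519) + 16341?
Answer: 50563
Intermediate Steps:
f = 11774 (f = -4567 + 16341 = 11774)
f + h = 11774 + 38789 = 50563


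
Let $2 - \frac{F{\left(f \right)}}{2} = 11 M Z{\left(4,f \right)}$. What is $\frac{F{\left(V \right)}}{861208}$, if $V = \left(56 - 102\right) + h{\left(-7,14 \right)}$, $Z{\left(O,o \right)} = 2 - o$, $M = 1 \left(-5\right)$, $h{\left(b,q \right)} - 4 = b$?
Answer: $\frac{2807}{430604} \approx 0.0065188$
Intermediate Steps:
$h{\left(b,q \right)} = 4 + b$
$M = -5$
$V = -49$ ($V = \left(56 - 102\right) + \left(4 - 7\right) = -46 - 3 = -49$)
$F{\left(f \right)} = 224 - 110 f$ ($F{\left(f \right)} = 4 - 2 \cdot 11 \left(-5\right) \left(2 - f\right) = 4 - 2 \left(- 55 \left(2 - f\right)\right) = 4 - 2 \left(-110 + 55 f\right) = 4 - \left(-220 + 110 f\right) = 224 - 110 f$)
$\frac{F{\left(V \right)}}{861208} = \frac{224 - -5390}{861208} = \left(224 + 5390\right) \frac{1}{861208} = 5614 \cdot \frac{1}{861208} = \frac{2807}{430604}$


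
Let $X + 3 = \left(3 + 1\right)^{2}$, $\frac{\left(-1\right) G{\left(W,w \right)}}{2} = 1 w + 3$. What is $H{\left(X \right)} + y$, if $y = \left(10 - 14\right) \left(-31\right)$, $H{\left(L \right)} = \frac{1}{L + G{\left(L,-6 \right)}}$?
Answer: $\frac{2357}{19} \approx 124.05$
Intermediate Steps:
$G{\left(W,w \right)} = -6 - 2 w$ ($G{\left(W,w \right)} = - 2 \left(1 w + 3\right) = - 2 \left(w + 3\right) = - 2 \left(3 + w\right) = -6 - 2 w$)
$X = 13$ ($X = -3 + \left(3 + 1\right)^{2} = -3 + 4^{2} = -3 + 16 = 13$)
$H{\left(L \right)} = \frac{1}{6 + L}$ ($H{\left(L \right)} = \frac{1}{L - -6} = \frac{1}{L + \left(-6 + 12\right)} = \frac{1}{L + 6} = \frac{1}{6 + L}$)
$y = 124$ ($y = \left(-4\right) \left(-31\right) = 124$)
$H{\left(X \right)} + y = \frac{1}{6 + 13} + 124 = \frac{1}{19} + 124 = \frac{2357}{19}$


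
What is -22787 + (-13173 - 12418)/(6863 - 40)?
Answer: -155501292/6823 ≈ -22791.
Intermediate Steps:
-22787 + (-13173 - 12418)/(6863 - 40) = -22787 - 25591/6823 = -155501292/6823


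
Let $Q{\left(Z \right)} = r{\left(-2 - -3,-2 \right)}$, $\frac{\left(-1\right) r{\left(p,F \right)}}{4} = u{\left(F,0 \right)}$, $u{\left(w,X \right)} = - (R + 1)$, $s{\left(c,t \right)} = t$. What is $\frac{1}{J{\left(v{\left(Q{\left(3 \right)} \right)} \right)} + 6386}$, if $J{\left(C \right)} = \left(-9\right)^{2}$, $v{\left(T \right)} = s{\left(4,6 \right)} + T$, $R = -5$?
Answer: $\frac{1}{6467} \approx 0.00015463$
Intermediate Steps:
$u{\left(w,X \right)} = 4$ ($u{\left(w,X \right)} = - (-5 + 1) = \left(-1\right) \left(-4\right) = 4$)
$r{\left(p,F \right)} = -16$ ($r{\left(p,F \right)} = \left(-4\right) 4 = -16$)
$Q{\left(Z \right)} = -16$
$v{\left(T \right)} = 6 + T$
$J{\left(C \right)} = 81$
$\frac{1}{J{\left(v{\left(Q{\left(3 \right)} \right)} \right)} + 6386} = \frac{1}{81 + 6386} = \frac{1}{6467}$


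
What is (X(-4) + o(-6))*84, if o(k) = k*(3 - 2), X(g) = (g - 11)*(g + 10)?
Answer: -8064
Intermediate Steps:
X(g) = (-11 + g)*(10 + g)
o(k) = k (o(k) = k*1 = k)
(X(-4) + o(-6))*84 = ((-110 + (-4)² - 1*(-4)) - 6)*84 = ((-110 + 16 + 4) - 6)*84 = (-90 - 6)*84 = -96*84 = -8064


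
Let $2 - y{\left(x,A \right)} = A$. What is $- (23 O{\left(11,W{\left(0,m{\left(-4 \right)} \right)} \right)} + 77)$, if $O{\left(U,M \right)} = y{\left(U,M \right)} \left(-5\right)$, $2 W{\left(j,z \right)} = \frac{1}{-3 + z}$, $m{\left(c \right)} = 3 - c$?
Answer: $\frac{1109}{8} \approx 138.63$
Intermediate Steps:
$y{\left(x,A \right)} = 2 - A$
$W{\left(j,z \right)} = \frac{1}{2 \left(-3 + z\right)}$
$O{\left(U,M \right)} = -10 + 5 M$ ($O{\left(U,M \right)} = \left(2 - M\right) \left(-5\right) = -10 + 5 M$)
$- (23 O{\left(11,W{\left(0,m{\left(-4 \right)} \right)} \right)} + 77) = - (23 \left(-10 + 5 \frac{1}{2 \left(-3 + \left(3 - -4\right)\right)}\right) + 77) = - (23 \left(-10 + 5 \frac{1}{2 \left(-3 + \left(3 + 4\right)\right)}\right) + 77) = - (23 \left(-10 + 5 \frac{1}{2 \left(-3 + 7\right)}\right) + 77) = - (23 \left(-10 + 5 \frac{1}{2 \cdot 4}\right) + 77) = - (23 \left(-10 + 5 \cdot \frac{1}{2} \cdot \frac{1}{4}\right) + 77) = - (23 \left(-10 + 5 \cdot \frac{1}{8}\right) + 77) = - (23 \left(-10 + \frac{5}{8}\right) + 77) = - (23 \left(- \frac{75}{8}\right) + 77) = - (- \frac{1725}{8} + 77) = \left(-1\right) \left(- \frac{1109}{8}\right) = \frac{1109}{8}$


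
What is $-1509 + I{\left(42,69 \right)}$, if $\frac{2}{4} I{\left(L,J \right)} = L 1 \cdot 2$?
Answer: $-1341$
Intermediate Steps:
$I{\left(L,J \right)} = 4 L$ ($I{\left(L,J \right)} = 2 L 1 \cdot 2 = 2 L 2 = 2 \cdot 2 L = 4 L$)
$-1509 + I{\left(42,69 \right)} = -1509 + 4 \cdot 42 = -1509 + 168 = -1341$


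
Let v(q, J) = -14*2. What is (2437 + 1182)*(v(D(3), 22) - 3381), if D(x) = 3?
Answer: -12337171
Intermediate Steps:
v(q, J) = -28
(2437 + 1182)*(v(D(3), 22) - 3381) = (2437 + 1182)*(-28 - 3381) = 3619*(-3409) = -12337171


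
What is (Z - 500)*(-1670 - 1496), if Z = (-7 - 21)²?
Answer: -899144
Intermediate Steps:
Z = 784 (Z = (-28)² = 784)
(Z - 500)*(-1670 - 1496) = (784 - 500)*(-1670 - 1496) = 284*(-3166) = -899144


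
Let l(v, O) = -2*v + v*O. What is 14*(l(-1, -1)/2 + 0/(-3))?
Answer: 21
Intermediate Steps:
l(v, O) = -2*v + O*v
14*(l(-1, -1)/2 + 0/(-3)) = 14*(-(-2 - 1)/2 + 0/(-3)) = 14*(-1*(-3)*(1/2) + 0*(-1/3)) = 14*(3*(1/2) + 0) = 14*(3/2 + 0) = 14*(3/2) = 21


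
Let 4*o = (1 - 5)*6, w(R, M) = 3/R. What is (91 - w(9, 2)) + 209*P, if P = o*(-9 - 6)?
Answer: 56702/3 ≈ 18901.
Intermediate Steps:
o = -6 (o = ((1 - 5)*6)/4 = (-4*6)/4 = (¼)*(-24) = -6)
P = 90 (P = -6*(-9 - 6) = -6*(-15) = 90)
(91 - w(9, 2)) + 209*P = (91 - 3/9) + 209*90 = (91 - 3/9) + 18810 = (91 - 1*⅓) + 18810 = (91 - ⅓) + 18810 = 272/3 + 18810 = 56702/3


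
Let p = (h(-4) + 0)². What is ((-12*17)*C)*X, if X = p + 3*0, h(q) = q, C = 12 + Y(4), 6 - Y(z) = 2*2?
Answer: -45696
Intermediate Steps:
Y(z) = 2 (Y(z) = 6 - 2*2 = 6 - 1*4 = 6 - 4 = 2)
C = 14 (C = 12 + 2 = 14)
p = 16 (p = (-4 + 0)² = (-4)² = 16)
X = 16 (X = 16 + 3*0 = 16 + 0 = 16)
((-12*17)*C)*X = (-12*17*14)*16 = -204*14*16 = -2856*16 = -45696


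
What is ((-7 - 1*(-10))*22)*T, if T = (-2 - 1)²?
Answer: 594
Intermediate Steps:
T = 9 (T = (-3)² = 9)
((-7 - 1*(-10))*22)*T = ((-7 - 1*(-10))*22)*9 = ((-7 + 10)*22)*9 = (3*22)*9 = 66*9 = 594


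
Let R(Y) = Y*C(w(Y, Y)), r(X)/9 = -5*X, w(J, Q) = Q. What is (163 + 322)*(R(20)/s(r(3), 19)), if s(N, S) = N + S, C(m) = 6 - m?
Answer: 33950/29 ≈ 1170.7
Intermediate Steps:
r(X) = -45*X (r(X) = 9*(-5*X) = -45*X)
R(Y) = Y*(6 - Y)
(163 + 322)*(R(20)/s(r(3), 19)) = (163 + 322)*((20*(6 - 1*20))/(-45*3 + 19)) = 485*((20*(6 - 20))/(-135 + 19)) = 485*((20*(-14))/(-116)) = 485*(-280*(-1/116)) = 485*(70/29) = 33950/29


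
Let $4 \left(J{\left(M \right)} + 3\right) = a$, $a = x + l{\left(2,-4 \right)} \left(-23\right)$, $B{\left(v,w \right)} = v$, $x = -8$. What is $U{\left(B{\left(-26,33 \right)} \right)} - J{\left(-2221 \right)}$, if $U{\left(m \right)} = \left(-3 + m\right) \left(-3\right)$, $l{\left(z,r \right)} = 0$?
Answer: $92$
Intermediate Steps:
$a = -8$ ($a = -8 + 0 \left(-23\right) = -8 + 0 = -8$)
$U{\left(m \right)} = 9 - 3 m$
$J{\left(M \right)} = -5$ ($J{\left(M \right)} = -3 + \frac{1}{4} \left(-8\right) = -3 - 2 = -5$)
$U{\left(B{\left(-26,33 \right)} \right)} - J{\left(-2221 \right)} = \left(9 - -78\right) - -5 = \left(9 + 78\right) + 5 = 87 + 5 = 92$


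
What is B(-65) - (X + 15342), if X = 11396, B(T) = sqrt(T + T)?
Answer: -26738 + I*sqrt(130) ≈ -26738.0 + 11.402*I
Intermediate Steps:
B(T) = sqrt(2)*sqrt(T) (B(T) = sqrt(2*T) = sqrt(2)*sqrt(T))
B(-65) - (X + 15342) = sqrt(2)*sqrt(-65) - (11396 + 15342) = sqrt(2)*(I*sqrt(65)) - 1*26738 = I*sqrt(130) - 26738 = -26738 + I*sqrt(130)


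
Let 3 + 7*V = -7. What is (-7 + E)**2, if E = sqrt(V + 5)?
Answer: 368/7 - 10*sqrt(7) ≈ 26.114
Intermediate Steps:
V = -10/7 (V = -3/7 + (1/7)*(-7) = -3/7 - 1 = -10/7 ≈ -1.4286)
E = 5*sqrt(7)/7 (E = sqrt(-10/7 + 5) = sqrt(25/7) = 5*sqrt(7)/7 ≈ 1.8898)
(-7 + E)**2 = (-7 + 5*sqrt(7)/7)**2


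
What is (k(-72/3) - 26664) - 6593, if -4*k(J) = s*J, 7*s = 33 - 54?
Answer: -33275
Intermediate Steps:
s = -3 (s = (33 - 54)/7 = (⅐)*(-21) = -3)
k(J) = 3*J/4 (k(J) = -(-3)*J/4 = 3*J/4)
(k(-72/3) - 26664) - 6593 = (3*(-72/3)/4 - 26664) - 6593 = (3*(-72*⅓)/4 - 26664) - 6593 = ((¾)*(-24) - 26664) - 6593 = (-18 - 26664) - 6593 = -26682 - 6593 = -33275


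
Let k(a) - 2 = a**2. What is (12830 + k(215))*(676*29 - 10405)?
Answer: 543265343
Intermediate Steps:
k(a) = 2 + a**2
(12830 + k(215))*(676*29 - 10405) = (12830 + (2 + 215**2))*(676*29 - 10405) = (12830 + (2 + 46225))*(19604 - 10405) = (12830 + 46227)*9199 = 59057*9199 = 543265343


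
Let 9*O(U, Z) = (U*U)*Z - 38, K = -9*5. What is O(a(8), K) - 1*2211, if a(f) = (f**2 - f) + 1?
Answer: -166142/9 ≈ -18460.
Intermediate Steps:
a(f) = 1 + f**2 - f
K = -45
O(U, Z) = -38/9 + Z*U**2/9 (O(U, Z) = ((U*U)*Z - 38)/9 = (U**2*Z - 38)/9 = (Z*U**2 - 38)/9 = (-38 + Z*U**2)/9 = -38/9 + Z*U**2/9)
O(a(8), K) - 1*2211 = (-38/9 + (1/9)*(-45)*(1 + 8**2 - 1*8)**2) - 1*2211 = (-38/9 + (1/9)*(-45)*(1 + 64 - 8)**2) - 2211 = (-38/9 + (1/9)*(-45)*57**2) - 2211 = (-38/9 + (1/9)*(-45)*3249) - 2211 = (-38/9 - 16245) - 2211 = -146243/9 - 2211 = -166142/9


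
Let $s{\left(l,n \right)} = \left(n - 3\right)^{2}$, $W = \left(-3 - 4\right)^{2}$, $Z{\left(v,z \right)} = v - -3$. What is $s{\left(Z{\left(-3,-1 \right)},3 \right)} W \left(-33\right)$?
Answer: $0$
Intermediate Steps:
$Z{\left(v,z \right)} = 3 + v$ ($Z{\left(v,z \right)} = v + 3 = 3 + v$)
$W = 49$ ($W = \left(-7\right)^{2} = 49$)
$s{\left(l,n \right)} = \left(-3 + n\right)^{2}$
$s{\left(Z{\left(-3,-1 \right)},3 \right)} W \left(-33\right) = \left(-3 + 3\right)^{2} \cdot 49 \left(-33\right) = 0^{2} \cdot 49 \left(-33\right) = 0 \cdot 49 \left(-33\right) = 0 \left(-33\right) = 0$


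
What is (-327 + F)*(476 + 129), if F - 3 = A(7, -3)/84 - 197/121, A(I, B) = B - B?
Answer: -197005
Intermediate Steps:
A(I, B) = 0
F = 166/121 (F = 3 + (0/84 - 197/121) = 3 + (0*(1/84) - 197*1/121) = 3 + (0 - 197/121) = 3 - 197/121 = 166/121 ≈ 1.3719)
(-327 + F)*(476 + 129) = (-327 + 166/121)*(476 + 129) = -39401/121*605 = -197005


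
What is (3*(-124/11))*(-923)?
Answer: 343356/11 ≈ 31214.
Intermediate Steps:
(3*(-124/11))*(-923) = -372/11*(-923) = 343356/11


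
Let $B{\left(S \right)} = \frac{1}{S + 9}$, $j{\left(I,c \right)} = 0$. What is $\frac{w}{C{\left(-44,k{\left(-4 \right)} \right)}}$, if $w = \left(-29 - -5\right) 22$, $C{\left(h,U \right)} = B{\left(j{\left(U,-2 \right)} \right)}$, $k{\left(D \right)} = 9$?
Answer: $-4752$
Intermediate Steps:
$B{\left(S \right)} = \frac{1}{9 + S}$
$C{\left(h,U \right)} = \frac{1}{9}$ ($C{\left(h,U \right)} = \frac{1}{9 + 0} = \frac{1}{9}$)
$w = -528$ ($w = \left(-29 + 5\right) 22 = \left(-24\right) 22 = -528$)
$\frac{w}{C{\left(-44,k{\left(-4 \right)} \right)}} = - 528 \frac{1}{\frac{1}{9}} = \left(-528\right) 9 = -4752$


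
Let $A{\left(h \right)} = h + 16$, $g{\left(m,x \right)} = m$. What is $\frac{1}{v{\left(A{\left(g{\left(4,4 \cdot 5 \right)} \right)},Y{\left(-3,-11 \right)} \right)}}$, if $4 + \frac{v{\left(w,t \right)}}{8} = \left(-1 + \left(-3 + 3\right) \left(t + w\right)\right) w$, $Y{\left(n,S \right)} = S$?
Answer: $- \frac{1}{192} \approx -0.0052083$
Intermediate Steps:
$A{\left(h \right)} = 16 + h$
$v{\left(w,t \right)} = -32 - 8 w$ ($v{\left(w,t \right)} = -32 + 8 \left(-1 + \left(-3 + 3\right) \left(t + w\right)\right) w = -32 + 8 \left(-1 + 0 \left(t + w\right)\right) w = -32 + 8 \left(-1 + 0\right) w = -32 + 8 \left(- w\right) = -32 - 8 w$)
$\frac{1}{v{\left(A{\left(g{\left(4,4 \cdot 5 \right)} \right)},Y{\left(-3,-11 \right)} \right)}} = \frac{1}{-32 - 8 \left(16 + 4\right)} = \frac{1}{-32 - 160} = \frac{1}{-192} = - \frac{1}{192}$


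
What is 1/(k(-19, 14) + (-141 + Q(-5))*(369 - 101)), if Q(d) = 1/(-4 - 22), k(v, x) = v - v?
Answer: -13/491378 ≈ -2.6456e-5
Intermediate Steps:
k(v, x) = 0
Q(d) = -1/26 (Q(d) = 1/(-26) = -1/26)
1/(k(-19, 14) + (-141 + Q(-5))*(369 - 101)) = 1/(0 + (-141 - 1/26)*(369 - 101)) = 1/(0 - 3667/26*268) = 1/(0 - 491378/13) = 1/(-491378/13) = -13/491378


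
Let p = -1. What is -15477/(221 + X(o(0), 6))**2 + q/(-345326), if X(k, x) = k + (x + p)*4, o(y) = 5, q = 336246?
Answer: -4282145573/3482958036 ≈ -1.2295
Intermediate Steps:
X(k, x) = -4 + k + 4*x (X(k, x) = k + (x - 1)*4 = k + (-1 + x)*4 = k + (-4 + 4*x) = -4 + k + 4*x)
-15477/(221 + X(o(0), 6))**2 + q/(-345326) = -15477/(221 + (-4 + 5 + 4*6))**2 + 336246/(-345326) = -15477/(221 + (-4 + 5 + 24))**2 + 336246*(-1/345326) = -15477/(221 + 25)**2 - 168123/172663 = -15477/(246**2) - 168123/172663 = -15477/60516 - 168123/172663 = -15477*1/60516 - 168123/172663 = -5159/20172 - 168123/172663 = -4282145573/3482958036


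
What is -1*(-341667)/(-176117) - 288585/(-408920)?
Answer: -17777949039/14403552728 ≈ -1.2343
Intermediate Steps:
-1*(-341667)/(-176117) - 288585/(-408920) = 341667*(-1/176117) - 288585*(-1/408920) = -341667/176117 + 57717/81784 = -17777949039/14403552728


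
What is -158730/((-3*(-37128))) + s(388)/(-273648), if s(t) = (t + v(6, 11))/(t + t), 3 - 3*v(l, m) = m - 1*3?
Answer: -108033631841/75809252736 ≈ -1.4251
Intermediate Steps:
v(l, m) = 2 - m/3 (v(l, m) = 1 - (m - 1*3)/3 = 1 - (m - 3)/3 = 1 - (-3 + m)/3 = 1 + (1 - m/3) = 2 - m/3)
s(t) = (-5/3 + t)/(2*t) (s(t) = (t + (2 - 1/3*11))/(t + t) = (t + (2 - 11/3))/((2*t)) = (t - 5/3)*(1/(2*t)) = (-5/3 + t)*(1/(2*t)) = (-5/3 + t)/(2*t))
-158730/((-3*(-37128))) + s(388)/(-273648) = -158730/((-3*(-37128))) + ((1/6)*(-5 + 3*388)/388)/(-273648) = -158730/111384 + ((1/6)*(1/388)*(-5 + 1164))*(-1/273648) = -158730*1/111384 + ((1/6)*(1/388)*1159)*(-1/273648) = -2035/1428 + (1159/2328)*(-1/273648) = -2035/1428 - 1159/637052544 = -108033631841/75809252736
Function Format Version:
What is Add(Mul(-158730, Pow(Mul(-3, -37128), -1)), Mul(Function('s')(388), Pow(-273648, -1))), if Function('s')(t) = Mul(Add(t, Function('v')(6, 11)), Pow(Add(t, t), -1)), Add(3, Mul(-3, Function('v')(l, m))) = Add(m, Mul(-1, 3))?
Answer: Rational(-108033631841, 75809252736) ≈ -1.4251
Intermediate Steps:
Function('v')(l, m) = Add(2, Mul(Rational(-1, 3), m)) (Function('v')(l, m) = Add(1, Mul(Rational(-1, 3), Add(m, Mul(-1, 3)))) = Add(1, Mul(Rational(-1, 3), Add(m, -3))) = Add(1, Mul(Rational(-1, 3), Add(-3, m))) = Add(1, Add(1, Mul(Rational(-1, 3), m))) = Add(2, Mul(Rational(-1, 3), m)))
Function('s')(t) = Mul(Rational(1, 2), Pow(t, -1), Add(Rational(-5, 3), t)) (Function('s')(t) = Mul(Add(t, Add(2, Mul(Rational(-1, 3), 11))), Pow(Add(t, t), -1)) = Mul(Add(t, Add(2, Rational(-11, 3))), Pow(Mul(2, t), -1)) = Mul(Add(t, Rational(-5, 3)), Mul(Rational(1, 2), Pow(t, -1))) = Mul(Add(Rational(-5, 3), t), Mul(Rational(1, 2), Pow(t, -1))) = Mul(Rational(1, 2), Pow(t, -1), Add(Rational(-5, 3), t)))
Add(Mul(-158730, Pow(Mul(-3, -37128), -1)), Mul(Function('s')(388), Pow(-273648, -1))) = Add(Mul(-158730, Pow(Mul(-3, -37128), -1)), Mul(Mul(Rational(1, 6), Pow(388, -1), Add(-5, Mul(3, 388))), Pow(-273648, -1))) = Add(Mul(-158730, Pow(111384, -1)), Mul(Mul(Rational(1, 6), Rational(1, 388), Add(-5, 1164)), Rational(-1, 273648))) = Add(Mul(-158730, Rational(1, 111384)), Mul(Mul(Rational(1, 6), Rational(1, 388), 1159), Rational(-1, 273648))) = Add(Rational(-2035, 1428), Mul(Rational(1159, 2328), Rational(-1, 273648))) = Add(Rational(-2035, 1428), Rational(-1159, 637052544)) = Rational(-108033631841, 75809252736)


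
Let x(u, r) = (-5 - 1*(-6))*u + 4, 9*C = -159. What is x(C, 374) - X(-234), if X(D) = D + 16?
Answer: 613/3 ≈ 204.33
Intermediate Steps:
C = -53/3 (C = (1/9)*(-159) = -53/3 ≈ -17.667)
X(D) = 16 + D
x(u, r) = 4 + u (x(u, r) = (-5 + 6)*u + 4 = 1*u + 4 = u + 4 = 4 + u)
x(C, 374) - X(-234) = (4 - 53/3) - (16 - 234) = -41/3 - 1*(-218) = -41/3 + 218 = 613/3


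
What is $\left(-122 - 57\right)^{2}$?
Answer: $32041$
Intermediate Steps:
$\left(-122 - 57\right)^{2} = \left(-179\right)^{2} = 32041$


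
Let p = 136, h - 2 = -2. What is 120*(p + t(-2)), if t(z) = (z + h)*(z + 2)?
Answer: 16320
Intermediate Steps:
h = 0 (h = 2 - 2 = 0)
t(z) = z*(2 + z) (t(z) = (z + 0)*(z + 2) = z*(2 + z))
120*(p + t(-2)) = 120*(136 - 2*(2 - 2)) = 120*(136 - 2*0) = 120*(136 + 0) = 120*136 = 16320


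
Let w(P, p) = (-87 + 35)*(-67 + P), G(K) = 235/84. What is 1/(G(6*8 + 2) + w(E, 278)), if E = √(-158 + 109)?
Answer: 24602844/86720029657 + 2568384*I/86720029657 ≈ 0.0002837 + 2.9617e-5*I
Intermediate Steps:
G(K) = 235/84 (G(K) = 235*(1/84) = 235/84)
E = 7*I (E = √(-49) = 7*I ≈ 7.0*I)
w(P, p) = 3484 - 52*P (w(P, p) = -52*(-67 + P) = 3484 - 52*P)
1/(G(6*8 + 2) + w(E, 278)) = 1/(235/84 + (3484 - 364*I)) = 1/(292891/84 - 364*I) = 7056*(292891/84 + 364*I)/86720029657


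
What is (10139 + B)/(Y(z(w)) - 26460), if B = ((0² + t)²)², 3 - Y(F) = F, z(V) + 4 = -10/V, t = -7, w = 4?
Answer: -25080/52901 ≈ -0.47409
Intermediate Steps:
z(V) = -4 - 10/V
Y(F) = 3 - F
B = 2401 (B = ((0² - 7)²)² = ((0 - 7)²)² = ((-7)²)² = 49² = 2401)
(10139 + B)/(Y(z(w)) - 26460) = (10139 + 2401)/((3 - (-4 - 10/4)) - 26460) = 12540/((3 - (-4 - 10*¼)) - 26460) = 12540/((3 - (-4 - 5/2)) - 26460) = 12540/((3 - 1*(-13/2)) - 26460) = 12540/((3 + 13/2) - 26460) = 12540/(19/2 - 26460) = 12540/(-52901/2) = 12540*(-2/52901) = -25080/52901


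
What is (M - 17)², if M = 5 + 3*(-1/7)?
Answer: 7569/49 ≈ 154.47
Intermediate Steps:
M = 32/7 (M = 5 + 3*(-1*⅐) = 5 + 3*(-⅐) = 5 - 3/7 = 32/7 ≈ 4.5714)
(M - 17)² = (32/7 - 17)² = (-87/7)² = 7569/49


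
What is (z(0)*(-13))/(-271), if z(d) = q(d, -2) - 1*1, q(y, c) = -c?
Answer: 13/271 ≈ 0.047970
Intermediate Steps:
z(d) = 1 (z(d) = -1*(-2) - 1*1 = 2 - 1 = 1)
(z(0)*(-13))/(-271) = (1*(-13))/(-271) = -13*(-1/271) = 13/271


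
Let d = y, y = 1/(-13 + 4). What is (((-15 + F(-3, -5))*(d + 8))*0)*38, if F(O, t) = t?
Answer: 0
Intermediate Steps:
y = -⅑ (y = 1/(-9) = -⅑ ≈ -0.11111)
d = -⅑ ≈ -0.11111
(((-15 + F(-3, -5))*(d + 8))*0)*38 = (((-15 - 5)*(-⅑ + 8))*0)*38 = (-20*71/9*0)*38 = -1420/9*0*38 = 0*38 = 0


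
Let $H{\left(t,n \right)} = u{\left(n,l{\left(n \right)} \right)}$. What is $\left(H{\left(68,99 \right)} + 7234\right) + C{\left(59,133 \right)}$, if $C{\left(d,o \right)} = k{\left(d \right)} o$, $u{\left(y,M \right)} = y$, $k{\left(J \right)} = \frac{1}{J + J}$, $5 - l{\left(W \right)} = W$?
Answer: $\frac{865427}{118} \approx 7334.1$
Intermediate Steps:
$l{\left(W \right)} = 5 - W$
$k{\left(J \right)} = \frac{1}{2 J}$
$C{\left(d,o \right)} = \frac{o}{2 d}$ ($C{\left(d,o \right)} = \frac{1}{2 d} o = \frac{o}{2 d}$)
$H{\left(t,n \right)} = n$
$\left(H{\left(68,99 \right)} + 7234\right) + C{\left(59,133 \right)} = \left(99 + 7234\right) + \frac{1}{2} \cdot 133 \cdot \frac{1}{59} = 7333 + \frac{1}{2} \cdot 133 \cdot \frac{1}{59} = 7333 + \frac{133}{118} = \frac{865427}{118}$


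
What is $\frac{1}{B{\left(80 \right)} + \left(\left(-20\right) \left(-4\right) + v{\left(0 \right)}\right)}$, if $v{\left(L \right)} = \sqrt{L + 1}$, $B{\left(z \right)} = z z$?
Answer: $\frac{1}{6481} \approx 0.0001543$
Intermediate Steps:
$B{\left(z \right)} = z^{2}$
$v{\left(L \right)} = \sqrt{1 + L}$
$\frac{1}{B{\left(80 \right)} + \left(\left(-20\right) \left(-4\right) + v{\left(0 \right)}\right)} = \frac{1}{80^{2} + \left(\left(-20\right) \left(-4\right) + \sqrt{1 + 0}\right)} = \frac{1}{6400 + \left(80 + \sqrt{1}\right)} = \frac{1}{6400 + \left(80 + 1\right)} = \frac{1}{6400 + 81} = \frac{1}{6481}$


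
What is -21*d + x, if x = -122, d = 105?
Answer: -2327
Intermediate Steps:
-21*d + x = -21*105 - 122 = -2205 - 122 = -2327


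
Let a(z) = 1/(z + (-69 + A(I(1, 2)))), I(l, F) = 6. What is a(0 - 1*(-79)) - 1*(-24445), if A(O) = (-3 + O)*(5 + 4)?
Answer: 904466/37 ≈ 24445.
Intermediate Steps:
A(O) = -27 + 9*O (A(O) = (-3 + O)*9 = -27 + 9*O)
a(z) = 1/(-42 + z) (a(z) = 1/(z + (-69 + (-27 + 9*6))) = 1/(z + (-69 + (-27 + 54))) = 1/(z + (-69 + 27)) = 1/(z - 42) = 1/(-42 + z))
a(0 - 1*(-79)) - 1*(-24445) = 1/(-42 + (0 - 1*(-79))) - 1*(-24445) = 1/(-42 + (0 + 79)) + 24445 = 1/(-42 + 79) + 24445 = 1/37 + 24445 = 904466/37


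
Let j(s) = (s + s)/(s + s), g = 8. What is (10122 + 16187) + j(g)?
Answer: 26310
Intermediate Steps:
j(s) = 1 (j(s) = (2*s)/((2*s)) = (2*s)*(1/(2*s)) = 1)
(10122 + 16187) + j(g) = (10122 + 16187) + 1 = 26309 + 1 = 26310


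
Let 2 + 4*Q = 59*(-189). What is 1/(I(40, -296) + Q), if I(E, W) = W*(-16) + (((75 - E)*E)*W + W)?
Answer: -4/1650993 ≈ -2.4228e-6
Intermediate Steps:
I(E, W) = -15*W + E*W*(75 - E) (I(E, W) = -16*W + ((E*(75 - E))*W + W) = -16*W + (E*W*(75 - E) + W) = -16*W + (W + E*W*(75 - E)) = -15*W + E*W*(75 - E))
Q = -11153/4 (Q = -½ + (59*(-189))/4 = -½ + (¼)*(-11151) = -½ - 11151/4 = -11153/4 ≈ -2788.3)
1/(I(40, -296) + Q) = 1/(-296*(-15 - 1*40² + 75*40) - 11153/4) = 1/(-296*(-15 - 1*1600 + 3000) - 11153/4) = 1/(-296*(-15 - 1600 + 3000) - 11153/4) = 1/(-296*1385 - 11153/4) = 1/(-409960 - 11153/4) = 1/(-1650993/4) = -4/1650993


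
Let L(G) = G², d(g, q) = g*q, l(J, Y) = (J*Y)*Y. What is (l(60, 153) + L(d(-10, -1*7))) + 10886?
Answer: 1420326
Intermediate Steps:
l(J, Y) = J*Y²
(l(60, 153) + L(d(-10, -1*7))) + 10886 = (60*153² + (-(-10)*7)²) + 10886 = (60*23409 + (-10*(-7))²) + 10886 = (1404540 + 70²) + 10886 = (1404540 + 4900) + 10886 = 1409440 + 10886 = 1420326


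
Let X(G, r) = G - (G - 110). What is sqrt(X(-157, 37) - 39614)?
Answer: 4*I*sqrt(2469) ≈ 198.76*I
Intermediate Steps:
X(G, r) = 110 (X(G, r) = G - (-110 + G) = G + (110 - G) = 110)
sqrt(X(-157, 37) - 39614) = sqrt(110 - 39614) = sqrt(-39504) = 4*I*sqrt(2469)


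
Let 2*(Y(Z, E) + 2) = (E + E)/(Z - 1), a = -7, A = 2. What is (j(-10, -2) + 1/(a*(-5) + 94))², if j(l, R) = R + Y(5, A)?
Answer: 811801/66564 ≈ 12.196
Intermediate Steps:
Y(Z, E) = -2 + E/(-1 + Z) (Y(Z, E) = -2 + ((E + E)/(Z - 1))/2 = -2 + ((2*E)/(-1 + Z))/2 = -2 + (2*E/(-1 + Z))/2 = -2 + E/(-1 + Z))
j(l, R) = -3/2 + R (j(l, R) = R + (2 + 2 - 2*5)/(-1 + 5) = R + (2 + 2 - 10)/4 = R + (¼)*(-6) = R - 3/2 = -3/2 + R)
(j(-10, -2) + 1/(a*(-5) + 94))² = ((-3/2 - 2) + 1/(-7*(-5) + 94))² = (-7/2 + 1/(35 + 94))² = (-7/2 + 1/129)² = (-901/258)² = 811801/66564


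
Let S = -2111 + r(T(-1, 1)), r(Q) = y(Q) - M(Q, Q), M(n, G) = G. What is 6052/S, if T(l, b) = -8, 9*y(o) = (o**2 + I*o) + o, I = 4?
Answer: -18156/6301 ≈ -2.8814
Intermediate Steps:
y(o) = o**2/9 + 5*o/9 (y(o) = ((o**2 + 4*o) + o)/9 = (o**2 + 5*o)/9 = o**2/9 + 5*o/9)
r(Q) = -Q + Q*(5 + Q)/9 (r(Q) = Q*(5 + Q)/9 - Q = -Q + Q*(5 + Q)/9)
S = -6301/3 (S = -2111 + (1/9)*(-8)*(-4 - 8) = -2111 + (1/9)*(-8)*(-12) = -2111 + 32/3 = -6301/3 ≈ -2100.3)
6052/S = 6052/(-6301/3) = 6052*(-3/6301) = -18156/6301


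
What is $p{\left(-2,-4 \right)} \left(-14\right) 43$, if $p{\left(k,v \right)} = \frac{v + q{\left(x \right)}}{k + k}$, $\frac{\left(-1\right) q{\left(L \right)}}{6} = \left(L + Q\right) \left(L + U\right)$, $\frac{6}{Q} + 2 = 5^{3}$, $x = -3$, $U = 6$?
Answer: $\frac{303107}{41} \approx 7392.9$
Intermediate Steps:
$Q = \frac{2}{41}$ ($Q = \frac{6}{-2 + 5^{3}} = \frac{6}{-2 + 125} = \frac{6}{123} = 6 \cdot \frac{1}{123} = \frac{2}{41} \approx 0.048781$)
$q{\left(L \right)} = - 6 \left(6 + L\right) \left(\frac{2}{41} + L\right)$ ($q{\left(L \right)} = - 6 \left(L + \frac{2}{41}\right) \left(L + 6\right) = - 6 \left(\frac{2}{41} + L\right) \left(6 + L\right) = - 6 \left(6 + L\right) \left(\frac{2}{41} + L\right)$)
$p{\left(k,v \right)} = \frac{\frac{2178}{41} + v}{2 k}$ ($p{\left(k,v \right)} = \frac{v - \left(- \frac{4392}{41} + 54\right)}{k + k} = \frac{v - - \frac{2178}{41}}{2 k} = \left(v - - \frac{2178}{41}\right) \frac{1}{2 k} = \left(v + \frac{2178}{41}\right) \frac{1}{2 k} = \left(\frac{2178}{41} + v\right) \frac{1}{2 k} = \frac{\frac{2178}{41} + v}{2 k}$)
$p{\left(-2,-4 \right)} \left(-14\right) 43 = \frac{2178 + 41 \left(-4\right)}{82 \left(-2\right)} \left(-14\right) 43 = \frac{1}{82} \left(- \frac{1}{2}\right) \left(2178 - 164\right) \left(-14\right) 43 = \frac{1}{82} \left(- \frac{1}{2}\right) 2014 \left(-14\right) 43 = \left(- \frac{1007}{82}\right) \left(-14\right) 43 = \frac{7049}{41} \cdot 43 = \frac{303107}{41}$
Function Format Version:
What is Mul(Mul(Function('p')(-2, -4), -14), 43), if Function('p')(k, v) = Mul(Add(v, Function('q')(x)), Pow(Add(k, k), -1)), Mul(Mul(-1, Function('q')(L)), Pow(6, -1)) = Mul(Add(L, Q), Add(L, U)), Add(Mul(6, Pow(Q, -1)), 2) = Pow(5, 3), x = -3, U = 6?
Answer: Rational(303107, 41) ≈ 7392.9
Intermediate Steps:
Q = Rational(2, 41) (Q = Mul(6, Pow(Add(-2, Pow(5, 3)), -1)) = Mul(6, Pow(Add(-2, 125), -1)) = Mul(6, Pow(123, -1)) = Mul(6, Rational(1, 123)) = Rational(2, 41) ≈ 0.048781)
Function('q')(L) = Mul(-6, Add(6, L), Add(Rational(2, 41), L)) (Function('q')(L) = Mul(-6, Mul(Add(L, Rational(2, 41)), Add(L, 6))) = Mul(-6, Mul(Add(Rational(2, 41), L), Add(6, L))) = Mul(-6, Mul(Add(6, L), Add(Rational(2, 41), L))) = Mul(-6, Add(6, L), Add(Rational(2, 41), L)))
Function('p')(k, v) = Mul(Rational(1, 2), Pow(k, -1), Add(Rational(2178, 41), v)) (Function('p')(k, v) = Mul(Add(v, Add(Rational(-72, 41), Mul(-6, Pow(-3, 2)), Mul(Rational(-1488, 41), -3))), Pow(Add(k, k), -1)) = Mul(Add(v, Add(Rational(-72, 41), Mul(-6, 9), Rational(4464, 41))), Pow(Mul(2, k), -1)) = Mul(Add(v, Add(Rational(-72, 41), -54, Rational(4464, 41))), Mul(Rational(1, 2), Pow(k, -1))) = Mul(Add(v, Rational(2178, 41)), Mul(Rational(1, 2), Pow(k, -1))) = Mul(Add(Rational(2178, 41), v), Mul(Rational(1, 2), Pow(k, -1))) = Mul(Rational(1, 2), Pow(k, -1), Add(Rational(2178, 41), v)))
Mul(Mul(Function('p')(-2, -4), -14), 43) = Mul(Mul(Mul(Rational(1, 82), Pow(-2, -1), Add(2178, Mul(41, -4))), -14), 43) = Mul(Mul(Mul(Rational(1, 82), Rational(-1, 2), Add(2178, -164)), -14), 43) = Mul(Mul(Mul(Rational(1, 82), Rational(-1, 2), 2014), -14), 43) = Mul(Mul(Rational(-1007, 82), -14), 43) = Mul(Rational(7049, 41), 43) = Rational(303107, 41)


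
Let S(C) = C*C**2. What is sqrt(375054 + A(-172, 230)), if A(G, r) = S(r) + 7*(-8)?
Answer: sqrt(12541998) ≈ 3541.5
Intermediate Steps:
S(C) = C**3
A(G, r) = -56 + r**3 (A(G, r) = r**3 + 7*(-8) = r**3 - 56 = -56 + r**3)
sqrt(375054 + A(-172, 230)) = sqrt(375054 + (-56 + 230**3)) = sqrt(375054 + (-56 + 12167000)) = sqrt(375054 + 12166944) = sqrt(12541998)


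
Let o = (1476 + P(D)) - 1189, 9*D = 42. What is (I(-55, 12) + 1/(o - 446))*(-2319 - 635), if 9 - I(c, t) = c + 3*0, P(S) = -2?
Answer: -4347866/23 ≈ -1.8904e+5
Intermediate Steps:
D = 14/3 (D = (1/9)*42 = 14/3 ≈ 4.6667)
o = 285 (o = (1476 - 2) - 1189 = 1474 - 1189 = 285)
I(c, t) = 9 - c (I(c, t) = 9 - (c + 3*0) = 9 - (c + 0) = 9 - c)
(I(-55, 12) + 1/(o - 446))*(-2319 - 635) = ((9 - 1*(-55)) + 1/(285 - 446))*(-2319 - 635) = ((9 + 55) + 1/(-161))*(-2954) = (64 - 1/161)*(-2954) = (10303/161)*(-2954) = -4347866/23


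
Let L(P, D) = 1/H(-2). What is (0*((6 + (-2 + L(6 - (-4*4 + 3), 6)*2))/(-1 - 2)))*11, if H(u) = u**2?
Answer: 0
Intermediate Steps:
L(P, D) = 1/4 (L(P, D) = 1/((-2)**2) = 1/4)
(0*((6 + (-2 + L(6 - (-4*4 + 3), 6)*2))/(-1 - 2)))*11 = (0*((6 + (-2 + (1/4)*2))/(-1 - 2)))*11 = (0*((6 + (-2 + 1/2))/(-3)))*11 = (0*((6 - 3/2)*(-1/3)))*11 = (0*((9/2)*(-1/3)))*11 = (0*(-3/2))*11 = 0*11 = 0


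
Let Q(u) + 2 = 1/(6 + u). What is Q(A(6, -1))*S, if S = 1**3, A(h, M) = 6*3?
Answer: -47/24 ≈ -1.9583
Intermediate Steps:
A(h, M) = 18
S = 1
Q(u) = -2 + 1/(6 + u)
Q(A(6, -1))*S = ((-11 - 2*18)/(6 + 18))*1 = ((-11 - 36)/24)*1 = ((1/24)*(-47))*1 = -47/24*1 = -47/24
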